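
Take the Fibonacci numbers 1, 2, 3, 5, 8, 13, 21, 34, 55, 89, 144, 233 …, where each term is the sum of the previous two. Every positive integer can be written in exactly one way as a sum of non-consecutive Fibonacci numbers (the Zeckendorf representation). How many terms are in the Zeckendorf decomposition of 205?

take 144 (≤ 205); 205 − 144 = 61
take 55 (≤ 61); 61 − 55 = 6
take 5 (≤ 6); 6 − 5 = 1
take 1 (≤ 1); 1 − 1 = 0
205 = 144 + 55 + 5 + 1, which has 4 terms.

4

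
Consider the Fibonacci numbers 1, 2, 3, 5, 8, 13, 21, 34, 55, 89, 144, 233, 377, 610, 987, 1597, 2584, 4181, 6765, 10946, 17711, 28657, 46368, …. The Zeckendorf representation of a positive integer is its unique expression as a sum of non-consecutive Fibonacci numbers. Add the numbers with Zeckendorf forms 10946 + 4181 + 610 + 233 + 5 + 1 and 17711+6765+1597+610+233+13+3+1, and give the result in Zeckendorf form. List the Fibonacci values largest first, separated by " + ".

28657 + 10946 + 2584 + 610 + 89 + 21 + 2

The two numbers are 15976 and 26933, so their sum is 42909.
Repeatedly subtract the largest Fibonacci number that fits:
42909: greatest Fibonacci not exceeding it is 28657, leaving 14252
14252: greatest Fibonacci not exceeding it is 10946, leaving 3306
3306: greatest Fibonacci not exceeding it is 2584, leaving 722
722: greatest Fibonacci not exceeding it is 610, leaving 112
112: greatest Fibonacci not exceeding it is 89, leaving 23
23: greatest Fibonacci not exceeding it is 21, leaving 2
2: greatest Fibonacci not exceeding it is 2, leaving 0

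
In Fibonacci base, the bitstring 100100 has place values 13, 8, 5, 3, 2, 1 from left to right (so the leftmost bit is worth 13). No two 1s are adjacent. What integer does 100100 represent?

Summing the place values of the 1 bits: 13 + 3 = 16.

16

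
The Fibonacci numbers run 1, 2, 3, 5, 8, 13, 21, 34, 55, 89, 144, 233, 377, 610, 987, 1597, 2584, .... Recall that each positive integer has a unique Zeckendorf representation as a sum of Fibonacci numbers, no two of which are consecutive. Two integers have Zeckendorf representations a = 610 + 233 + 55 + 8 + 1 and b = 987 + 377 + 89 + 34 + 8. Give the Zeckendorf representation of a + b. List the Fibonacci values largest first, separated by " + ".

The two numbers are 907 and 1495, so their sum is 2402.
Greedy algorithm:
2402 − 1597 = 805
805 − 610 = 195
195 − 144 = 51
51 − 34 = 17
17 − 13 = 4
4 − 3 = 1
1 − 1 = 0

1597 + 610 + 144 + 34 + 13 + 3 + 1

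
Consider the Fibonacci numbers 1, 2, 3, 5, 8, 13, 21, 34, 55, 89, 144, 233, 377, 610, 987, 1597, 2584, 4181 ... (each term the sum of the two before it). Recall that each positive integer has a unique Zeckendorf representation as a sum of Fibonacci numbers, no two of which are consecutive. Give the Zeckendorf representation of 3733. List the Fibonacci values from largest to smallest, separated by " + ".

2584 + 987 + 144 + 13 + 5

Greedy algorithm:
take 2584 (≤ 3733); 3733 − 2584 = 1149
take 987 (≤ 1149); 1149 − 987 = 162
take 144 (≤ 162); 162 − 144 = 18
take 13 (≤ 18); 18 − 13 = 5
take 5 (≤ 5); 5 − 5 = 0
So 3733 = 2584 + 987 + 144 + 13 + 5, with no two terms consecutive in the sequence.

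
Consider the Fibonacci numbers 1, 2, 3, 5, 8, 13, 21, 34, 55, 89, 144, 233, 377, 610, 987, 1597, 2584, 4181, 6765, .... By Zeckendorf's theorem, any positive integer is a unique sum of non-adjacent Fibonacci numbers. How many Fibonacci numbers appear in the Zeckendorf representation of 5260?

4

Greedy algorithm:
take 4181 (≤ 5260); 5260 − 4181 = 1079
take 987 (≤ 1079); 1079 − 987 = 92
take 89 (≤ 92); 92 − 89 = 3
take 3 (≤ 3); 3 − 3 = 0
5260 = 4181 + 987 + 89 + 3, which has 4 terms.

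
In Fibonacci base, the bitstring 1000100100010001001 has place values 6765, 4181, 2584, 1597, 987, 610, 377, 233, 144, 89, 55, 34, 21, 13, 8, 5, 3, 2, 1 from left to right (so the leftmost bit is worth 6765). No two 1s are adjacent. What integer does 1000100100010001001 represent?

Summing the place values of the 1 bits: 6765 + 987 + 233 + 34 + 5 + 1 = 8025.

8025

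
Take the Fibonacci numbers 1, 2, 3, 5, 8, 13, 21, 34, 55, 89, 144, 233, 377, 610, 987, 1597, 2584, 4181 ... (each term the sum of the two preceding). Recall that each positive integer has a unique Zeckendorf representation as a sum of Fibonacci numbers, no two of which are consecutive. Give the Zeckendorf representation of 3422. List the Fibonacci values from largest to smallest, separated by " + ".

2584 + 610 + 144 + 55 + 21 + 8

3422 − 2584 = 838
838 − 610 = 228
228 − 144 = 84
84 − 55 = 29
29 − 21 = 8
8 − 8 = 0
So 3422 = 2584 + 610 + 144 + 55 + 21 + 8, with no two terms consecutive in the sequence.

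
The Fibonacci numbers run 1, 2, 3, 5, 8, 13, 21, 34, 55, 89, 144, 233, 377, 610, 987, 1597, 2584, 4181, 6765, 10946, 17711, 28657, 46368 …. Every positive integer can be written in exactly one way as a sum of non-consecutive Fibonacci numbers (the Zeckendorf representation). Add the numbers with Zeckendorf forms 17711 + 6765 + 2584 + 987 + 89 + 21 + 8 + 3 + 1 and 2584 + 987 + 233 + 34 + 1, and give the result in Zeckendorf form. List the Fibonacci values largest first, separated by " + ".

The two numbers are 28169 and 3839, so their sum is 32008.
Greedy algorithm:
28657 ≤ 32008 < 46368, so take 28657; remainder 3351
2584 ≤ 3351 < 4181, so take 2584; remainder 767
610 ≤ 767 < 987, so take 610; remainder 157
144 ≤ 157 < 233, so take 144; remainder 13
13 ≤ 13 < 21, so take 13; remainder 0

28657 + 2584 + 610 + 144 + 13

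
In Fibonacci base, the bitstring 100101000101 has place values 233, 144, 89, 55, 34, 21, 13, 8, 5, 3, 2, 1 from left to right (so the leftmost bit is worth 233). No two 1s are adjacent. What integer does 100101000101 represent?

313

Summing the place values of the 1 bits: 233 + 55 + 21 + 3 + 1 = 313.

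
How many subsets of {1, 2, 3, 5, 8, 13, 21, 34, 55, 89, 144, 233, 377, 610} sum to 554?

Each representation comes from the Zeckendorf form by replacing some F_k with F_{k−1} + F_{k−2} where possible.
554 = 377+144+21+8+3+1 = 377+89+55+21+8+3+1 = 233+144+89+55+21+8+3+1 — 3 representations.

3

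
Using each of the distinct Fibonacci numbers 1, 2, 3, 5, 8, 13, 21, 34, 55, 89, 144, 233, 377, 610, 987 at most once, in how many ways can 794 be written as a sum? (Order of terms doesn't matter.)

Each representation comes from the Zeckendorf form by replacing some F_k with F_{k−1} + F_{k−2} where possible.
794 = 610+144+34+5+1 = 610+144+34+3+2+1 = 610+144+21+13+5+1 = 610+89+55+34+5+1 = 377+233+144+34+5+1 = … (15 more), for 20 in all.

20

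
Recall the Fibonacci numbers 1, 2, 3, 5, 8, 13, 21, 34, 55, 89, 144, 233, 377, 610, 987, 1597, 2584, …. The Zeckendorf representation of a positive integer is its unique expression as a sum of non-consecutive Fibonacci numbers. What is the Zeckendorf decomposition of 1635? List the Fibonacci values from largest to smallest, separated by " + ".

1597 + 34 + 3 + 1

Repeatedly subtract the largest Fibonacci number that fits:
largest Fibonacci ≤ 1635 is 1597; 1635 − 1597 = 38
largest Fibonacci ≤ 38 is 34; 38 − 34 = 4
largest Fibonacci ≤ 4 is 3; 4 − 3 = 1
largest Fibonacci ≤ 1 is 1; 1 − 1 = 0
So 1635 = 1597 + 34 + 3 + 1, with no two terms consecutive in the sequence.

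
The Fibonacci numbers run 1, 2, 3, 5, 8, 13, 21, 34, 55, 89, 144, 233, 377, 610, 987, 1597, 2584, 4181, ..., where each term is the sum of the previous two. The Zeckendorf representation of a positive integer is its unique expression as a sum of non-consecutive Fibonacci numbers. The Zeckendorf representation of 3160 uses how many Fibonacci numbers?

4

Greedy algorithm:
3160 − 2584 = 576
576 − 377 = 199
199 − 144 = 55
55 − 55 = 0
3160 = 2584 + 377 + 144 + 55, which has 4 terms.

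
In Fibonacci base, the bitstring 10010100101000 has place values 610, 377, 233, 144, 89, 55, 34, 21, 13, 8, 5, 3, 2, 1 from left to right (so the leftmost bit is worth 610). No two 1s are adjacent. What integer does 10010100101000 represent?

Summing the place values of the 1 bits: 610 + 144 + 55 + 13 + 5 = 827.

827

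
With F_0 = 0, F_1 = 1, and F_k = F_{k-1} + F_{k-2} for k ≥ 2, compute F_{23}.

Iterating the recurrence up to F_{15} = 610 and F_{14} = 377:
F_{16} = F_{15} + F_{14} = 610 + 377 = 987
F_{17} = F_{16} + F_{15} = 987 + 610 = 1597
F_{18} = F_{17} + F_{16} = 1597 + 987 = 2584
F_{19} = F_{18} + F_{17} = 2584 + 1597 = 4181
F_{20} = F_{19} + F_{18} = 4181 + 2584 = 6765
F_{21} = F_{20} + F_{19} = 6765 + 4181 = 10946
F_{22} = F_{21} + F_{20} = 10946 + 6765 = 17711
F_{23} = F_{22} + F_{21} = 17711 + 10946 = 28657

28657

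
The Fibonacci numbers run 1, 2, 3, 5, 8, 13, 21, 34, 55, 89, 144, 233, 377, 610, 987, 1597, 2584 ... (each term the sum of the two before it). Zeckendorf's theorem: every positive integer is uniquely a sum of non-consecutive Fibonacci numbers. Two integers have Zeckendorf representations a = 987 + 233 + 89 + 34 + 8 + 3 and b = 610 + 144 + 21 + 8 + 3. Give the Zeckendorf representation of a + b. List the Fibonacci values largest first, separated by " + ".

1597 + 377 + 144 + 21 + 1

The two numbers are 1354 and 786, so their sum is 2140.
Greedily peel off the largest Fibonacci term at each step:
subtract 1597 from 2140: 543 remains
subtract 377 from 543: 166 remains
subtract 144 from 166: 22 remains
subtract 21 from 22: 1 remains
subtract 1 from 1: 0 remains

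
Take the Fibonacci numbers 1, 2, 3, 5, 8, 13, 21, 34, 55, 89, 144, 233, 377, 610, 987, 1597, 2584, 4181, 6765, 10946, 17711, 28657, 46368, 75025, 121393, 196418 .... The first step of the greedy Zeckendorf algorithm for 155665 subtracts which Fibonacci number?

121393

121393 ≤ 155665 < 196418, so the largest Fibonacci number not exceeding 155665 is 121393.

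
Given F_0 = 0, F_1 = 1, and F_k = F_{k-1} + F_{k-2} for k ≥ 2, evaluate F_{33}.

3524578

Iterating the recurrence up to F_{28} = 317811 and F_{27} = 196418:
F_{29} = F_{28} + F_{27} = 317811 + 196418 = 514229
F_{30} = F_{29} + F_{28} = 514229 + 317811 = 832040
F_{31} = F_{30} + F_{29} = 832040 + 514229 = 1346269
F_{32} = F_{31} + F_{30} = 1346269 + 832040 = 2178309
F_{33} = F_{32} + F_{31} = 2178309 + 1346269 = 3524578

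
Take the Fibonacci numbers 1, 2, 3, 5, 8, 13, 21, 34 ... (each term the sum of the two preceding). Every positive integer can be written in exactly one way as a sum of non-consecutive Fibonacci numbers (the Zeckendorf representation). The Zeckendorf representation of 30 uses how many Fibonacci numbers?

Repeatedly subtract the largest Fibonacci number that fits:
take 21 (≤ 30); 30 − 21 = 9
take 8 (≤ 9); 9 − 8 = 1
take 1 (≤ 1); 1 − 1 = 0
30 = 21 + 8 + 1, which has 3 terms.

3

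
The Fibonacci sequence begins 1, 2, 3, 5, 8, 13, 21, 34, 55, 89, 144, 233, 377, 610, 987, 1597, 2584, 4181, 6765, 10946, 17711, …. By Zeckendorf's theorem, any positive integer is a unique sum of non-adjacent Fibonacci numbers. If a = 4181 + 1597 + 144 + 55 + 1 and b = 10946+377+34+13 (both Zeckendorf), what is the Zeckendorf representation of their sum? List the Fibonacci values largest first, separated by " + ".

The two numbers are 5978 and 11370, so their sum is 17348.
take 10946 (≤ 17348); 17348 − 10946 = 6402
take 4181 (≤ 6402); 6402 − 4181 = 2221
take 1597 (≤ 2221); 2221 − 1597 = 624
take 610 (≤ 624); 624 − 610 = 14
take 13 (≤ 14); 14 − 13 = 1
take 1 (≤ 1); 1 − 1 = 0

10946 + 4181 + 1597 + 610 + 13 + 1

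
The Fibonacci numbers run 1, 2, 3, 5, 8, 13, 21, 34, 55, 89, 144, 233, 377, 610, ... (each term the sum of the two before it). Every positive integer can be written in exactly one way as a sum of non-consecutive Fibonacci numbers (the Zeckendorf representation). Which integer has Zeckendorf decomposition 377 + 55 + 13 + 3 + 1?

377 + 55 + 13 + 3 + 1 = 449.

449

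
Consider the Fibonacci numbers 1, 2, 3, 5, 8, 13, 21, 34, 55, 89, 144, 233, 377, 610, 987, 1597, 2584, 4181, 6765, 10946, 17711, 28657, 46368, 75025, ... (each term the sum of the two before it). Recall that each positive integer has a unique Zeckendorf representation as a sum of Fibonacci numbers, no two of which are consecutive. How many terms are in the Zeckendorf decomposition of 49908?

7

largest Fibonacci ≤ 49908 is 46368; 49908 − 46368 = 3540
largest Fibonacci ≤ 3540 is 2584; 3540 − 2584 = 956
largest Fibonacci ≤ 956 is 610; 956 − 610 = 346
largest Fibonacci ≤ 346 is 233; 346 − 233 = 113
largest Fibonacci ≤ 113 is 89; 113 − 89 = 24
largest Fibonacci ≤ 24 is 21; 24 − 21 = 3
largest Fibonacci ≤ 3 is 3; 3 − 3 = 0
49908 = 46368 + 2584 + 610 + 233 + 89 + 21 + 3, which has 7 terms.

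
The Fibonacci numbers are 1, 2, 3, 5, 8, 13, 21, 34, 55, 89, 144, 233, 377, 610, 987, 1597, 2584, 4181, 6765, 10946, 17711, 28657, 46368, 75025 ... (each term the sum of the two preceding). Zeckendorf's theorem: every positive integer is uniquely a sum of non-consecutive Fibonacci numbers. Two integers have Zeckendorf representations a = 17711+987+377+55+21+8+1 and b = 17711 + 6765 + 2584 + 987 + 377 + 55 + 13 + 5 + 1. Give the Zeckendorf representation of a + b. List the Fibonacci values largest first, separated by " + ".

The two numbers are 19160 and 28498, so their sum is 47658.
Greedy algorithm:
47658: greatest Fibonacci not exceeding it is 46368, leaving 1290
1290: greatest Fibonacci not exceeding it is 987, leaving 303
303: greatest Fibonacci not exceeding it is 233, leaving 70
70: greatest Fibonacci not exceeding it is 55, leaving 15
15: greatest Fibonacci not exceeding it is 13, leaving 2
2: greatest Fibonacci not exceeding it is 2, leaving 0

46368 + 987 + 233 + 55 + 13 + 2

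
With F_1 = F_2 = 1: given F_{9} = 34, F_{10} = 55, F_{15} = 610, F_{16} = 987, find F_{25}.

75025

By the addition formula F_{m+n} = F_m F_{n+1} + F_{m−1} F_n with m=10, n=15: F_{25} = 55·987 + 34·610 = 54285 + 20740 = 75025.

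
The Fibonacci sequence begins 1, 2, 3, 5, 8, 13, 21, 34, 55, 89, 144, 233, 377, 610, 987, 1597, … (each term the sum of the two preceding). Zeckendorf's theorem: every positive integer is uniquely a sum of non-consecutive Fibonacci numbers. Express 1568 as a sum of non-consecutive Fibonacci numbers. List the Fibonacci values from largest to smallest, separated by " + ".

987 + 377 + 144 + 55 + 5

Greedy algorithm:
largest Fibonacci ≤ 1568 is 987; 1568 − 987 = 581
largest Fibonacci ≤ 581 is 377; 581 − 377 = 204
largest Fibonacci ≤ 204 is 144; 204 − 144 = 60
largest Fibonacci ≤ 60 is 55; 60 − 55 = 5
largest Fibonacci ≤ 5 is 5; 5 − 5 = 0
So 1568 = 987 + 377 + 144 + 55 + 5, with no two terms consecutive in the sequence.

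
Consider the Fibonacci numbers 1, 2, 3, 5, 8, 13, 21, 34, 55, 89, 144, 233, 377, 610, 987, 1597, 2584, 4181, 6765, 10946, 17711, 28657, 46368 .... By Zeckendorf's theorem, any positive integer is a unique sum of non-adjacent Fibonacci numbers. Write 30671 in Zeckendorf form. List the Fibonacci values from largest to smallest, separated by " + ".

Greedy algorithm:
30671 − 28657 = 2014
2014 − 1597 = 417
417 − 377 = 40
40 − 34 = 6
6 − 5 = 1
1 − 1 = 0
So 30671 = 28657 + 1597 + 377 + 34 + 5 + 1, with no two terms consecutive in the sequence.

28657 + 1597 + 377 + 34 + 5 + 1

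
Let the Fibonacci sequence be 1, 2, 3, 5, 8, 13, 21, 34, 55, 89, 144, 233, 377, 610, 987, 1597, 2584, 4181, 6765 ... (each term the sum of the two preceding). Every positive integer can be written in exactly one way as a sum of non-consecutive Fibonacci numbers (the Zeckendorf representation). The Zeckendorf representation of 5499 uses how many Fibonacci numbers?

largest Fibonacci ≤ 5499 is 4181; 5499 − 4181 = 1318
largest Fibonacci ≤ 1318 is 987; 1318 − 987 = 331
largest Fibonacci ≤ 331 is 233; 331 − 233 = 98
largest Fibonacci ≤ 98 is 89; 98 − 89 = 9
largest Fibonacci ≤ 9 is 8; 9 − 8 = 1
largest Fibonacci ≤ 1 is 1; 1 − 1 = 0
5499 = 4181 + 987 + 233 + 89 + 8 + 1, which has 6 terms.

6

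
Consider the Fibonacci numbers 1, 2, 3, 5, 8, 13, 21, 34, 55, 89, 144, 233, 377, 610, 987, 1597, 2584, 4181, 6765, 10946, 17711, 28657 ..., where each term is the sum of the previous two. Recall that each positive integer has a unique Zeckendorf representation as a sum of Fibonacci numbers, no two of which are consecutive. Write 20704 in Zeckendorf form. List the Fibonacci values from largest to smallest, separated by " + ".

take 17711 (≤ 20704); 20704 − 17711 = 2993
take 2584 (≤ 2993); 2993 − 2584 = 409
take 377 (≤ 409); 409 − 377 = 32
take 21 (≤ 32); 32 − 21 = 11
take 8 (≤ 11); 11 − 8 = 3
take 3 (≤ 3); 3 − 3 = 0
So 20704 = 17711 + 2584 + 377 + 21 + 8 + 3, with no two terms consecutive in the sequence.

17711 + 2584 + 377 + 21 + 8 + 3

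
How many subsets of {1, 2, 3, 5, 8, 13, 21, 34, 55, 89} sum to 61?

Each representation comes from the Zeckendorf form by replacing some F_k with F_{k−1} + F_{k−2} where possible.
61 = 55+5+1 = 55+3+2+1 = 34+21+5+1 = 34+21+3+2+1 = 34+13+8+5+1 = … (1 more), for 6 in all.

6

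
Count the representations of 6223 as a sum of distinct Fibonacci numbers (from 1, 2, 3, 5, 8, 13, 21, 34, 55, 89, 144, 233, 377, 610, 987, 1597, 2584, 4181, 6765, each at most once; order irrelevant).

Starting from the Zeckendorf form and repeatedly splitting a term F_k into F_{k−1} + F_{k−2} (when neither is already used) reaches every representation.
6223 = 4181+1597+377+55+13 = 4181+1597+377+55+8+5 = 4181+1597+377+34+21+13 = … (42 more), for 45 in all.

45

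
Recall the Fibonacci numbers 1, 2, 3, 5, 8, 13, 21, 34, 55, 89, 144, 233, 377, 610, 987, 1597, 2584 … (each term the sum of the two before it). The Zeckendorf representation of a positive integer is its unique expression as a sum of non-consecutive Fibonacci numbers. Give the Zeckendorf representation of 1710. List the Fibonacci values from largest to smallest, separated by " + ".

1597 + 89 + 21 + 3

1710 − 1597 = 113
113 − 89 = 24
24 − 21 = 3
3 − 3 = 0
So 1710 = 1597 + 89 + 21 + 3, with no two terms consecutive in the sequence.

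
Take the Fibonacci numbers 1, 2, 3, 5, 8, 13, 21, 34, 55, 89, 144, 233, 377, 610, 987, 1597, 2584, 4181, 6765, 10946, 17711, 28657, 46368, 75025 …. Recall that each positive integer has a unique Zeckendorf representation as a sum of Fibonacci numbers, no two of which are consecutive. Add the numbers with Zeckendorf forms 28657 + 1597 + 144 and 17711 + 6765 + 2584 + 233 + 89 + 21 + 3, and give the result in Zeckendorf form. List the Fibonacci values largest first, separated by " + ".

46368 + 10946 + 377 + 89 + 21 + 3

The two numbers are 30398 and 27406, so their sum is 57804.
Repeatedly subtract the largest Fibonacci number that fits:
take 46368 (≤ 57804); 57804 − 46368 = 11436
take 10946 (≤ 11436); 11436 − 10946 = 490
take 377 (≤ 490); 490 − 377 = 113
take 89 (≤ 113); 113 − 89 = 24
take 21 (≤ 24); 24 − 21 = 3
take 3 (≤ 3); 3 − 3 = 0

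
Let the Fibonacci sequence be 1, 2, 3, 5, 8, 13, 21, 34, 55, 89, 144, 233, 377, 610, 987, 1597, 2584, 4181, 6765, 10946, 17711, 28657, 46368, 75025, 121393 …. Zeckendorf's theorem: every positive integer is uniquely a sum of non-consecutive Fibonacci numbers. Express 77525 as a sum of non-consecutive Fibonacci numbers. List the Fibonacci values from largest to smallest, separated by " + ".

Greedy algorithm:
75025 ≤ 77525 < 121393, so take 75025; remainder 2500
1597 ≤ 2500 < 2584, so take 1597; remainder 903
610 ≤ 903 < 987, so take 610; remainder 293
233 ≤ 293 < 377, so take 233; remainder 60
55 ≤ 60 < 89, so take 55; remainder 5
5 ≤ 5 < 8, so take 5; remainder 0
So 77525 = 75025 + 1597 + 610 + 233 + 55 + 5, with no two terms consecutive in the sequence.

75025 + 1597 + 610 + 233 + 55 + 5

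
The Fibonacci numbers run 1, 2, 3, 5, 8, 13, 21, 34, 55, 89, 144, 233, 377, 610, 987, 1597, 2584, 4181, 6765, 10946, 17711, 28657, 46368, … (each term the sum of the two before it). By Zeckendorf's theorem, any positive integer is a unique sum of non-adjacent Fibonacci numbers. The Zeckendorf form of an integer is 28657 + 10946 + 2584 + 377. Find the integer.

28657 + 10946 + 2584 + 377 = 42564.

42564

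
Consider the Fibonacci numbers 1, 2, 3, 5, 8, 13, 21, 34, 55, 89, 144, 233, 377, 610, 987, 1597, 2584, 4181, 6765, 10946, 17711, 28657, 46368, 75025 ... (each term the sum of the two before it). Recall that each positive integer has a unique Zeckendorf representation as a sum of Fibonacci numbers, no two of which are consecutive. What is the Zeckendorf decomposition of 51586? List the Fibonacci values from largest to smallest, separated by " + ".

largest Fibonacci ≤ 51586 is 46368; 51586 − 46368 = 5218
largest Fibonacci ≤ 5218 is 4181; 5218 − 4181 = 1037
largest Fibonacci ≤ 1037 is 987; 1037 − 987 = 50
largest Fibonacci ≤ 50 is 34; 50 − 34 = 16
largest Fibonacci ≤ 16 is 13; 16 − 13 = 3
largest Fibonacci ≤ 3 is 3; 3 − 3 = 0
So 51586 = 46368 + 4181 + 987 + 34 + 13 + 3, with no two terms consecutive in the sequence.

46368 + 4181 + 987 + 34 + 13 + 3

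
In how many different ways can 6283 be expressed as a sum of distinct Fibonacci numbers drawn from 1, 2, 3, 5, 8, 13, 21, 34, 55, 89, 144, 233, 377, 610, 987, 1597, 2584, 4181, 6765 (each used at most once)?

48

Each representation comes from the Zeckendorf form by replacing some F_k with F_{k−1} + F_{k−2} where possible.
6283 = 4181+1597+377+89+34+5 = 4181+1597+377+89+34+3+2 = 4181+1597+377+89+21+13+5 = … (45 more), for 48 in all.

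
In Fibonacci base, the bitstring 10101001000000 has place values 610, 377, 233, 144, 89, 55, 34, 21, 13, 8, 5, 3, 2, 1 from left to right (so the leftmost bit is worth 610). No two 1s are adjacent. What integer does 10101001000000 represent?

Summing the place values of the 1 bits: 610 + 233 + 89 + 21 = 953.

953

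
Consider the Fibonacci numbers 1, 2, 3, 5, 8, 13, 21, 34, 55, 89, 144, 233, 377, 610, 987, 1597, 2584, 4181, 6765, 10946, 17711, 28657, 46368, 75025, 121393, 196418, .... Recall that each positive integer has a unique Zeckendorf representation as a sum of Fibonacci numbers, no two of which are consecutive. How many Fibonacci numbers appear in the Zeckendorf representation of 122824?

7

Greedy algorithm:
subtract 121393 from 122824: 1431 remains
subtract 987 from 1431: 444 remains
subtract 377 from 444: 67 remains
subtract 55 from 67: 12 remains
subtract 8 from 12: 4 remains
subtract 3 from 4: 1 remains
subtract 1 from 1: 0 remains
122824 = 121393 + 987 + 377 + 55 + 8 + 3 + 1, which has 7 terms.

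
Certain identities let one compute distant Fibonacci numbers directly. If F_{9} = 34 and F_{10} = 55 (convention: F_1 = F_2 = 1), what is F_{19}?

4181

By F_{2k+1} = F_k² + F_{k+1}²: F_{19} = 34² + 55² = 1156 + 3025 = 4181.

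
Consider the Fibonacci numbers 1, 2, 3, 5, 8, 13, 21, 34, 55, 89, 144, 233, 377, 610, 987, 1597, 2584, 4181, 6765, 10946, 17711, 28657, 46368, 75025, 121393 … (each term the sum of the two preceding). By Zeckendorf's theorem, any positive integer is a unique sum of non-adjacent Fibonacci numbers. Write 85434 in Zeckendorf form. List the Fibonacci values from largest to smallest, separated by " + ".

85434 − 75025 = 10409
10409 − 6765 = 3644
3644 − 2584 = 1060
1060 − 987 = 73
73 − 55 = 18
18 − 13 = 5
5 − 5 = 0
So 85434 = 75025 + 6765 + 2584 + 987 + 55 + 13 + 5, with no two terms consecutive in the sequence.

75025 + 6765 + 2584 + 987 + 55 + 13 + 5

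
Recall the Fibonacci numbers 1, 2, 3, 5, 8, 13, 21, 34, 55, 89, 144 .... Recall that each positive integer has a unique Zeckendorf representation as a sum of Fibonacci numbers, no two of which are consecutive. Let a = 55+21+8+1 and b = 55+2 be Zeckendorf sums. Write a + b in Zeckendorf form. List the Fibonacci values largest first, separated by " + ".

89 + 34 + 13 + 5 + 1

The two numbers are 85 and 57, so their sum is 142.
Greedy algorithm:
largest Fibonacci ≤ 142 is 89; 142 − 89 = 53
largest Fibonacci ≤ 53 is 34; 53 − 34 = 19
largest Fibonacci ≤ 19 is 13; 19 − 13 = 6
largest Fibonacci ≤ 6 is 5; 6 − 5 = 1
largest Fibonacci ≤ 1 is 1; 1 − 1 = 0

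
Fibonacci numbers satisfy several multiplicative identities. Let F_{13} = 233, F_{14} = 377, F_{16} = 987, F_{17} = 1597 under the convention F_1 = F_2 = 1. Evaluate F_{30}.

By the addition formula F_{m+n} = F_m F_{n+1} + F_{m−1} F_n with m=14, n=16: F_{30} = 377·1597 + 233·987 = 602069 + 229971 = 832040.

832040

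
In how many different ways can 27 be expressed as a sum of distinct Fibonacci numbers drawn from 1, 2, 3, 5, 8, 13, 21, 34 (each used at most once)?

Each representation comes from the Zeckendorf form by replacing some F_k with F_{k−1} + F_{k−2} where possible.
27 = 21+5+1 = 21+3+2+1 = 13+8+5+1 = 13+8+3+2+1 — 4 representations.

4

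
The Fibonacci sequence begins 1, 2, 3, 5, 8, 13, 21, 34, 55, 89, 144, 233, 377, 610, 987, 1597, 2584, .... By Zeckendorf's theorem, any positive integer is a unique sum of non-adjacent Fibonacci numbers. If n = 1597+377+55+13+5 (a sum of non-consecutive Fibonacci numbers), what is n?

2047

1597+377+55+13+5 = 2047.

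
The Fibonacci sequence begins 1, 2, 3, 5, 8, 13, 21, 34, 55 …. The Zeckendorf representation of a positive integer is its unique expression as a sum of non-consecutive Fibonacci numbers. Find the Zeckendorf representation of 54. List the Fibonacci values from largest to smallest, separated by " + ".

Greedy algorithm:
34 ≤ 54 < 55, so take 34; remainder 20
13 ≤ 20 < 21, so take 13; remainder 7
5 ≤ 7 < 8, so take 5; remainder 2
2 ≤ 2 < 3, so take 2; remainder 0
So 54 = 34 + 13 + 5 + 2, with no two terms consecutive in the sequence.

34 + 13 + 5 + 2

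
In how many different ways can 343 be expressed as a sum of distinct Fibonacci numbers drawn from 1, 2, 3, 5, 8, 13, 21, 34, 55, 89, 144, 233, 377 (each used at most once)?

Each representation comes from the Zeckendorf form by replacing some F_k with F_{k−1} + F_{k−2} where possible.
343 = 233+89+21 = 233+89+13+8 = 233+55+34+21 = … (9 more), for 12 in all.

12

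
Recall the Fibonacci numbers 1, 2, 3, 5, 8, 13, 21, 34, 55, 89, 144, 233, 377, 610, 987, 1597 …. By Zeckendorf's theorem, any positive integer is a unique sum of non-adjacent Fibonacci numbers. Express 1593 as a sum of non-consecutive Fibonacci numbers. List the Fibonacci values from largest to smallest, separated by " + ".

1593: greatest Fibonacci not exceeding it is 987, leaving 606
606: greatest Fibonacci not exceeding it is 377, leaving 229
229: greatest Fibonacci not exceeding it is 144, leaving 85
85: greatest Fibonacci not exceeding it is 55, leaving 30
30: greatest Fibonacci not exceeding it is 21, leaving 9
9: greatest Fibonacci not exceeding it is 8, leaving 1
1: greatest Fibonacci not exceeding it is 1, leaving 0
So 1593 = 987 + 377 + 144 + 55 + 21 + 8 + 1, with no two terms consecutive in the sequence.

987 + 377 + 144 + 55 + 21 + 8 + 1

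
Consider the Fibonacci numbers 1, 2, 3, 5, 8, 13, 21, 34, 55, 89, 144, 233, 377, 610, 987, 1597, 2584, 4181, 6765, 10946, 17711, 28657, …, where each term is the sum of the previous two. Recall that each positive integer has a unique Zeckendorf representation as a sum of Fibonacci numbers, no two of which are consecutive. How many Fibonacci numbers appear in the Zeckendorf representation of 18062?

18062: greatest Fibonacci not exceeding it is 17711, leaving 351
351: greatest Fibonacci not exceeding it is 233, leaving 118
118: greatest Fibonacci not exceeding it is 89, leaving 29
29: greatest Fibonacci not exceeding it is 21, leaving 8
8: greatest Fibonacci not exceeding it is 8, leaving 0
18062 = 17711 + 233 + 89 + 21 + 8, which has 5 terms.

5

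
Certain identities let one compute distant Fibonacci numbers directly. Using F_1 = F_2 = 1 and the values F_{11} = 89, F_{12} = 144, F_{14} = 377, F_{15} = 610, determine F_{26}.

By the addition formula F_{m+n} = F_m F_{n+1} + F_{m−1} F_n with m=15, n=11: F_{26} = 610·144 + 377·89 = 87840 + 33553 = 121393.

121393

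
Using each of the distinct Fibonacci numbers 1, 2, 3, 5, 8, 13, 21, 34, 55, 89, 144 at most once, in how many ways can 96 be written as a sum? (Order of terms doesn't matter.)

Each representation comes from the Zeckendorf form by replacing some F_k with F_{k−1} + F_{k−2} where possible.
96 = 89+5+2 = 55+34+5+2 = 55+21+13+5+2 — 3 representations.

3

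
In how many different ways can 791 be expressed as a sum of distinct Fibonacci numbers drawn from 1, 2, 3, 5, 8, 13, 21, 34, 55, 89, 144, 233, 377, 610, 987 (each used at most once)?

24

Each representation comes from the Zeckendorf form by replacing some F_k with F_{k−1} + F_{k−2} where possible.
791 = 610+144+34+3 = 610+144+34+2+1 = 610+144+21+13+3 = … (21 more), for 24 in all.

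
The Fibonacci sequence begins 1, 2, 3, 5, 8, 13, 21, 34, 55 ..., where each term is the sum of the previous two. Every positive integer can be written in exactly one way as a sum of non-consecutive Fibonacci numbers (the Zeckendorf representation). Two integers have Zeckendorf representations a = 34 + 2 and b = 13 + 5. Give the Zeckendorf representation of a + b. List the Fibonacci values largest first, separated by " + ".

The two numbers are 36 and 18, so their sum is 54.
largest Fibonacci ≤ 54 is 34; 54 − 34 = 20
largest Fibonacci ≤ 20 is 13; 20 − 13 = 7
largest Fibonacci ≤ 7 is 5; 7 − 5 = 2
largest Fibonacci ≤ 2 is 2; 2 − 2 = 0

34 + 13 + 5 + 2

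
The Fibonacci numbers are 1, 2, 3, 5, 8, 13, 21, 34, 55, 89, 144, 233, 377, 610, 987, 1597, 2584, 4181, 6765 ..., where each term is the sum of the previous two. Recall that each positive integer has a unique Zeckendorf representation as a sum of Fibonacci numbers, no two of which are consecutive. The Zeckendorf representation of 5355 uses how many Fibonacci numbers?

6

5355: greatest Fibonacci not exceeding it is 4181, leaving 1174
1174: greatest Fibonacci not exceeding it is 987, leaving 187
187: greatest Fibonacci not exceeding it is 144, leaving 43
43: greatest Fibonacci not exceeding it is 34, leaving 9
9: greatest Fibonacci not exceeding it is 8, leaving 1
1: greatest Fibonacci not exceeding it is 1, leaving 0
5355 = 4181 + 987 + 144 + 34 + 8 + 1, which has 6 terms.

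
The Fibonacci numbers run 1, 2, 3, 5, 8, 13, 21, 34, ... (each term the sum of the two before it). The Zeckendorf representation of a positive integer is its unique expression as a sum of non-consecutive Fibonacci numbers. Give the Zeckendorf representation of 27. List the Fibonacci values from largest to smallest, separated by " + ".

subtract 21 from 27: 6 remains
subtract 5 from 6: 1 remains
subtract 1 from 1: 0 remains
So 27 = 21 + 5 + 1, with no two terms consecutive in the sequence.

21 + 5 + 1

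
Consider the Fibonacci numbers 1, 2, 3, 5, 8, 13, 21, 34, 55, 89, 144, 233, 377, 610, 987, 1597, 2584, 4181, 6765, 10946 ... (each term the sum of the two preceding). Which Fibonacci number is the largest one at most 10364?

6765

6765 ≤ 10364 < 10946, so the largest Fibonacci number not exceeding 10364 is 6765.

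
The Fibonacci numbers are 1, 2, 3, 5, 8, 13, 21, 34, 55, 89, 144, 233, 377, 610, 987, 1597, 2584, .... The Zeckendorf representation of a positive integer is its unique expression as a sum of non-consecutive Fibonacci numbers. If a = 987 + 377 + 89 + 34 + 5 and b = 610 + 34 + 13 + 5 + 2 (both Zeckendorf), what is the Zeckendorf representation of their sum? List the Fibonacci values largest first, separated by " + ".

The two numbers are 1492 and 664, so their sum is 2156.
Greedily peel off the largest Fibonacci term at each step:
subtract 1597 from 2156: 559 remains
subtract 377 from 559: 182 remains
subtract 144 from 182: 38 remains
subtract 34 from 38: 4 remains
subtract 3 from 4: 1 remains
subtract 1 from 1: 0 remains

1597 + 377 + 144 + 34 + 3 + 1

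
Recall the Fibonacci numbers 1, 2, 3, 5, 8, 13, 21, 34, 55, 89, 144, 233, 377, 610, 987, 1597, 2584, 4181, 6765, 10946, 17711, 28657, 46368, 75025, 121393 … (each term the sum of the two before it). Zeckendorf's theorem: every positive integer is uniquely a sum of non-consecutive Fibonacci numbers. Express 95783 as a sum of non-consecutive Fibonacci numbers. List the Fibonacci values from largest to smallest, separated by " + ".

95783: greatest Fibonacci not exceeding it is 75025, leaving 20758
20758: greatest Fibonacci not exceeding it is 17711, leaving 3047
3047: greatest Fibonacci not exceeding it is 2584, leaving 463
463: greatest Fibonacci not exceeding it is 377, leaving 86
86: greatest Fibonacci not exceeding it is 55, leaving 31
31: greatest Fibonacci not exceeding it is 21, leaving 10
10: greatest Fibonacci not exceeding it is 8, leaving 2
2: greatest Fibonacci not exceeding it is 2, leaving 0
So 95783 = 75025 + 17711 + 2584 + 377 + 55 + 21 + 8 + 2, with no two terms consecutive in the sequence.

75025 + 17711 + 2584 + 377 + 55 + 21 + 8 + 2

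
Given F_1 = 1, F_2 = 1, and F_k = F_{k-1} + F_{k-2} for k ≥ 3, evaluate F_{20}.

Iterating the recurrence up to F_{13} = 233 and F_{12} = 144:
F_{14} = F_{13} + F_{12} = 233 + 144 = 377
F_{15} = F_{14} + F_{13} = 377 + 233 = 610
F_{16} = F_{15} + F_{14} = 610 + 377 = 987
F_{17} = F_{16} + F_{15} = 987 + 610 = 1597
F_{18} = F_{17} + F_{16} = 1597 + 987 = 2584
F_{19} = F_{18} + F_{17} = 2584 + 1597 = 4181
F_{20} = F_{19} + F_{18} = 4181 + 2584 = 6765

6765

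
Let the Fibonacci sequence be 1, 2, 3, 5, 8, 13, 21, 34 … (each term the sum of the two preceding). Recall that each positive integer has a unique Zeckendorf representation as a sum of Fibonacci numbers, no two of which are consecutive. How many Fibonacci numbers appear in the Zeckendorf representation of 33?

4

Greedily peel off the largest Fibonacci term at each step:
33: greatest Fibonacci not exceeding it is 21, leaving 12
12: greatest Fibonacci not exceeding it is 8, leaving 4
4: greatest Fibonacci not exceeding it is 3, leaving 1
1: greatest Fibonacci not exceeding it is 1, leaving 0
33 = 21 + 8 + 3 + 1, which has 4 terms.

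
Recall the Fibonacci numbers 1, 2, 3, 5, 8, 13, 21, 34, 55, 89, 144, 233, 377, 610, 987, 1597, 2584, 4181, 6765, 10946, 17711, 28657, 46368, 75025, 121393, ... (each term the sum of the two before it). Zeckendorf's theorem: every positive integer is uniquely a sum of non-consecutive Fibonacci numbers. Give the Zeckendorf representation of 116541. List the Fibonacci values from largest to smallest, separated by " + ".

take 75025 (≤ 116541); 116541 − 75025 = 41516
take 28657 (≤ 41516); 41516 − 28657 = 12859
take 10946 (≤ 12859); 12859 − 10946 = 1913
take 1597 (≤ 1913); 1913 − 1597 = 316
take 233 (≤ 316); 316 − 233 = 83
take 55 (≤ 83); 83 − 55 = 28
take 21 (≤ 28); 28 − 21 = 7
take 5 (≤ 7); 7 − 5 = 2
take 2 (≤ 2); 2 − 2 = 0
So 116541 = 75025 + 28657 + 10946 + 1597 + 233 + 55 + 21 + 5 + 2, with no two terms consecutive in the sequence.

75025 + 28657 + 10946 + 1597 + 233 + 55 + 21 + 5 + 2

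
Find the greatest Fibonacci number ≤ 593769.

514229

514229 ≤ 593769 < 832040, so the largest Fibonacci number not exceeding 593769 is 514229.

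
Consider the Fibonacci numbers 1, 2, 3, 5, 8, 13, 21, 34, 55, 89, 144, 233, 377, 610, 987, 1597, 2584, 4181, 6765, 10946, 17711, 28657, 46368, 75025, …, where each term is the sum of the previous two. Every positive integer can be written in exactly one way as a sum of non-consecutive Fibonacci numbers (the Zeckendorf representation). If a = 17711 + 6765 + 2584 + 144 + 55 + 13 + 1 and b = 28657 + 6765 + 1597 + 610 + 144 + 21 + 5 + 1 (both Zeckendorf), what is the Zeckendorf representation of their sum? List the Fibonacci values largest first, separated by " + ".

46368 + 17711 + 987 + 5 + 2

The two numbers are 27273 and 37800, so their sum is 65073.
Repeatedly subtract the largest Fibonacci number that fits:
subtract 46368 from 65073: 18705 remains
subtract 17711 from 18705: 994 remains
subtract 987 from 994: 7 remains
subtract 5 from 7: 2 remains
subtract 2 from 2: 0 remains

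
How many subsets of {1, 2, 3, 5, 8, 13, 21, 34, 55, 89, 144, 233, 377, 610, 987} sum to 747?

16

Each representation comes from the Zeckendorf form by replacing some F_k with F_{k−1} + F_{k−2} where possible.
747 = 610+89+34+13+1 = 610+89+34+8+5+1 = 377+233+89+34+13+1 = 610+89+34+8+3+2+1 = 610+89+21+13+8+5+1 = … (11 more), for 16 in all.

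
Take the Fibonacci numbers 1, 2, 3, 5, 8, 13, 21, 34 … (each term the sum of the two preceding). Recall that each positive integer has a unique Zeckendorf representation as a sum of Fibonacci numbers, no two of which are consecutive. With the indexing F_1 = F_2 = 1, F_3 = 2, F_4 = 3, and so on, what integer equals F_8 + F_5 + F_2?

F_8 + F_5 + F_2 = 21 + 5 + 1 = 27.

27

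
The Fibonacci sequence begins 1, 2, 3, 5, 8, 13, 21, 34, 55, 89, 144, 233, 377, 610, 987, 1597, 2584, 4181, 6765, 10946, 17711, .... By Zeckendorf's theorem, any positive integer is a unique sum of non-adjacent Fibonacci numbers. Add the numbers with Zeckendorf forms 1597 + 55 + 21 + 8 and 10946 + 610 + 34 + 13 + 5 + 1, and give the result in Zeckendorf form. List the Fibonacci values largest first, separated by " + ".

10946 + 1597 + 610 + 89 + 34 + 13 + 1

The two numbers are 1681 and 11609, so their sum is 13290.
take 10946 (≤ 13290); 13290 − 10946 = 2344
take 1597 (≤ 2344); 2344 − 1597 = 747
take 610 (≤ 747); 747 − 610 = 137
take 89 (≤ 137); 137 − 89 = 48
take 34 (≤ 48); 48 − 34 = 14
take 13 (≤ 14); 14 − 13 = 1
take 1 (≤ 1); 1 − 1 = 0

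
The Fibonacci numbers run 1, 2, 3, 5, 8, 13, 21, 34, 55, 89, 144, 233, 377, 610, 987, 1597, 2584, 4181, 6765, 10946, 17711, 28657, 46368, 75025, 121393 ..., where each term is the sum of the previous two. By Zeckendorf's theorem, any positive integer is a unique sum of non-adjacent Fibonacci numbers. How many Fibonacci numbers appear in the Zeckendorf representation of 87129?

7

take 75025 (≤ 87129); 87129 − 75025 = 12104
take 10946 (≤ 12104); 12104 − 10946 = 1158
take 987 (≤ 1158); 1158 − 987 = 171
take 144 (≤ 171); 171 − 144 = 27
take 21 (≤ 27); 27 − 21 = 6
take 5 (≤ 6); 6 − 5 = 1
take 1 (≤ 1); 1 − 1 = 0
87129 = 75025 + 10946 + 987 + 144 + 21 + 5 + 1, which has 7 terms.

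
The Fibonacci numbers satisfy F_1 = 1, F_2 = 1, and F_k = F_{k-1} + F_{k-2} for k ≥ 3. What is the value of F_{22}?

Iterating the recurrence up to F_{15} = 610 and F_{14} = 377:
F_{16} = F_{15} + F_{14} = 610 + 377 = 987
F_{17} = F_{16} + F_{15} = 987 + 610 = 1597
F_{18} = F_{17} + F_{16} = 1597 + 987 = 2584
F_{19} = F_{18} + F_{17} = 2584 + 1597 = 4181
F_{20} = F_{19} + F_{18} = 4181 + 2584 = 6765
F_{21} = F_{20} + F_{19} = 6765 + 4181 = 10946
F_{22} = F_{21} + F_{20} = 10946 + 6765 = 17711

17711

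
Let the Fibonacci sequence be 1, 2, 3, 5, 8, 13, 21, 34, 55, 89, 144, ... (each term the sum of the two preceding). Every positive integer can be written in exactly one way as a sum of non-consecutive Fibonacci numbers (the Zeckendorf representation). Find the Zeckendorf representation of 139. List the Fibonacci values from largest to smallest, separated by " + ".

Greedily peel off the largest Fibonacci term at each step:
take 89 (≤ 139); 139 − 89 = 50
take 34 (≤ 50); 50 − 34 = 16
take 13 (≤ 16); 16 − 13 = 3
take 3 (≤ 3); 3 − 3 = 0
So 139 = 89 + 34 + 13 + 3, with no two terms consecutive in the sequence.

89 + 34 + 13 + 3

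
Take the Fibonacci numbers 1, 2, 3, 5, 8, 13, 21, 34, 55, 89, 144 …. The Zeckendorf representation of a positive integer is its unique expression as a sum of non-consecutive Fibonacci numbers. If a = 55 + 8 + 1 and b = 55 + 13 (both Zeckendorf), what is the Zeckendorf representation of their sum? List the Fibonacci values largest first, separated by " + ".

89 + 34 + 8 + 1

The two numbers are 64 and 68, so their sum is 132.
Greedily peel off the largest Fibonacci term at each step:
132 − 89 = 43
43 − 34 = 9
9 − 8 = 1
1 − 1 = 0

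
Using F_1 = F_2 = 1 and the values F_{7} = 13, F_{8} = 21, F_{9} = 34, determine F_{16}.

By the addition formula F_{m+n} = F_m F_{n+1} + F_{m−1} F_n with m=8, n=8: F_{16} = 21·34 + 13·21 = 714 + 273 = 987.

987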